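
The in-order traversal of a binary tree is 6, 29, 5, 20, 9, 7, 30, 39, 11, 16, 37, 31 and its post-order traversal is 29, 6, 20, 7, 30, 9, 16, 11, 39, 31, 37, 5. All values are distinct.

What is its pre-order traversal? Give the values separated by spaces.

5 6 29 37 39 9 20 30 7 11 16 31

The last element of post-order is the root; it splits in-order into left and right subtrees.
Root 5: left subtree has 2 nodes {6, 29}, right has 9 {20, 9, 7, 30, 39, 11, 16, 37, 31}.
  Root 6: left subtree has 0 nodes { }, right has 1 {29}.
  Root 37: left subtree has 7 nodes {20, 9, 7, 30, 39, 11, 16}, right has 1 {31}.
    Root 39: left subtree has 4 nodes {20, 9, 7, 30}, right has 2 {11, 16}.
      Root 9: left subtree has 1 node {20}, right has 2 {7, 30}.
        Root 30: left subtree has 1 node {7}, right has 0 { }.
      Root 11: left subtree has 0 nodes { }, right has 1 {16}.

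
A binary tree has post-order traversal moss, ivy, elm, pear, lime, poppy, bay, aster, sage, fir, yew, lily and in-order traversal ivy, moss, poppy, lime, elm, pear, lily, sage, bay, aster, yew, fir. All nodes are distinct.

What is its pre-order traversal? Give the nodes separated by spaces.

The last element of post-order is the root; it splits in-order into left and right subtrees.
Root lily: left subtree has 6 nodes {ivy, moss, poppy, lime, elm, pear}, right has 5 {sage, bay, aster, yew, fir}.
  Root poppy: left subtree has 2 nodes {ivy, moss}, right has 3 {lime, elm, pear}.
    Root ivy: left subtree has 0 nodes { }, right has 1 {moss}.
    Root lime: left subtree has 0 nodes { }, right has 2 {elm, pear}.
      Root pear: left subtree has 1 node {elm}, right has 0 { }.
  Root yew: left subtree has 3 nodes {sage, bay, aster}, right has 1 {fir}.
    Root sage: left subtree has 0 nodes { }, right has 2 {bay, aster}.
      Root aster: left subtree has 1 node {bay}, right has 0 { }.

lily poppy ivy moss lime pear elm yew sage aster bay fir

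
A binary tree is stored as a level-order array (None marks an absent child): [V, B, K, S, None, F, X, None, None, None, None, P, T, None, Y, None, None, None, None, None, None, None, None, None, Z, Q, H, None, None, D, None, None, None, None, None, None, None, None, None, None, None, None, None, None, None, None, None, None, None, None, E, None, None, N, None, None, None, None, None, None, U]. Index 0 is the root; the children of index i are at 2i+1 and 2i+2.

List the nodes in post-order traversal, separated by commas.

Post-order visits the left subtree, then the right subtree, then the node.
At V: go left to B.
  At B: go left to S.
    S is a leaf — visit S.
  At B: no right child.
  Visit B.
At V: go right to K.
  At K: go left to F.
    At F: go left to P.
      At P: no left child.
      At P: go right to Z.
        At Z: no left child.
        At Z: go right to E.
          E is a leaf — visit E.
        Visit Z.
      Visit P.
    At F: go right to T.
      At T: go left to Q.
        Q is a leaf — visit Q.
      At T: go right to H.
        At H: go left to N.
          N is a leaf — visit N.
        At H: no right child.
        Visit H.
      Visit T.
    Visit F.
  At K: go right to X.
    At X: no left child.
    At X: go right to Y.
      At Y: go left to D.
        At D: no left child.
        At D: go right to U.
          U is a leaf — visit U.
        Visit D.
      At Y: no right child.
      Visit Y.
    Visit X.
  Visit K.
Visit V.

S, B, E, Z, P, Q, N, H, T, F, U, D, Y, X, K, V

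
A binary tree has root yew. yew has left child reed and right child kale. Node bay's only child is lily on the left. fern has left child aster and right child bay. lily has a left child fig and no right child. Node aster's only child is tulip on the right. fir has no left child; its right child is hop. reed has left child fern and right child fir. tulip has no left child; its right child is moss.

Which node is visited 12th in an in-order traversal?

In-order visits the left subtree, then the node, then the right subtree.
At yew: go left to reed.
  At reed: go left to fern.
    At fern: go left to aster.
      At aster: no left child.
      Visit aster.
      At aster: go right to tulip.
        At tulip: no left child.
        Visit tulip.
        At tulip: go right to moss.
          moss is a leaf — visit moss.
    Visit fern.
    At fern: go right to bay.
      At bay: go left to lily.
        At lily: go left to fig.
          fig is a leaf — visit fig.
        Visit lily.
        At lily: no right child.
      Visit bay.
      At bay: no right child.
  Visit reed.
  At reed: go right to fir.
    At fir: no left child.
    Visit fir.
    At fir: go right to hop.
      hop is a leaf — visit hop.
Visit yew.
At yew: go right to kale.
  kale is a leaf — visit kale.
Full in-order sequence: aster, tulip, moss, fern, fig, lily, bay, reed, fir, hop, yew, kale.

kale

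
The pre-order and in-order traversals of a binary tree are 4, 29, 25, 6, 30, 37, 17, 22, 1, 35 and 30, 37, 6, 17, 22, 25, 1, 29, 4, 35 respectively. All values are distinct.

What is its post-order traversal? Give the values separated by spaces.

37 30 22 17 6 1 25 29 35 4

The first element of pre-order is the root; it splits in-order into left and right subtrees.
Root 4: left subtree has 8 nodes {30, 37, 6, 17, 22, 25, 1, 29}, right has 1 {35}.
  Root 29: left subtree has 7 nodes {30, 37, 6, 17, 22, 25, 1}, right has 0 { }.
    Root 25: left subtree has 5 nodes {30, 37, 6, 17, 22}, right has 1 {1}.
      Root 6: left subtree has 2 nodes {30, 37}, right has 2 {17, 22}.
        Root 30: left subtree has 0 nodes { }, right has 1 {37}.
        Root 17: left subtree has 0 nodes { }, right has 1 {22}.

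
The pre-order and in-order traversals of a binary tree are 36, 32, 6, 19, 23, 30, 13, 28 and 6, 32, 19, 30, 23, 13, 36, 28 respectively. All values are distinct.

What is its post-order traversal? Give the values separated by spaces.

6 30 13 23 19 32 28 36

The first element of pre-order is the root; it splits in-order into left and right subtrees.
Root 36: left subtree has 6 nodes {6, 32, 19, 30, 23, 13}, right has 1 {28}.
  Root 32: left subtree has 1 node {6}, right has 4 {19, 30, 23, 13}.
    Root 19: left subtree has 0 nodes { }, right has 3 {30, 23, 13}.
      Root 23: left subtree has 1 node {30}, right has 1 {13}.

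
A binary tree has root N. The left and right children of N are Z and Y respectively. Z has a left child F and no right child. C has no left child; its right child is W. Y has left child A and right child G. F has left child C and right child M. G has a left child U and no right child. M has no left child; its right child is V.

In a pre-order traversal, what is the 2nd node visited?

Z

Pre-order visits the node, then its left subtree, then its right subtree.
Visit N.
At N: go left to Z.
  Visit Z.
  At Z: go left to F.
    Visit F.
    At F: go left to C.
      Visit C.
      At C: no left child.
      At C: go right to W.
        W is a leaf — visit W.
    At F: go right to M.
      Visit M.
      At M: no left child.
      At M: go right to V.
        V is a leaf — visit V.
  At Z: no right child.
At N: go right to Y.
  Visit Y.
  At Y: go left to A.
    A is a leaf — visit A.
  At Y: go right to G.
    Visit G.
    At G: go left to U.
      U is a leaf — visit U.
    At G: no right child.
Full pre-order sequence: N, Z, F, C, W, M, V, Y, A, G, U.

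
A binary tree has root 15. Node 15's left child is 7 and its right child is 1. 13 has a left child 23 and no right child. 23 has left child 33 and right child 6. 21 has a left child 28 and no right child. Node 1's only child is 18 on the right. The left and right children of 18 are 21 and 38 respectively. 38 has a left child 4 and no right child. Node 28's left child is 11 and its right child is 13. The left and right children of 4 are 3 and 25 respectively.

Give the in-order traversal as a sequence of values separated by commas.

7, 15, 1, 11, 28, 33, 23, 6, 13, 21, 18, 3, 4, 25, 38

In-order visits the left subtree, then the node, then the right subtree.
At 15: go left to 7.
  7 is a leaf — visit 7.
Visit 15.
At 15: go right to 1.
  At 1: no left child.
  Visit 1.
  At 1: go right to 18.
    At 18: go left to 21.
      At 21: go left to 28.
        At 28: go left to 11.
          11 is a leaf — visit 11.
        Visit 28.
        At 28: go right to 13.
          At 13: go left to 23.
            At 23: go left to 33.
              33 is a leaf — visit 33.
            Visit 23.
            At 23: go right to 6.
              6 is a leaf — visit 6.
          Visit 13.
          At 13: no right child.
      Visit 21.
      At 21: no right child.
    Visit 18.
    At 18: go right to 38.
      At 38: go left to 4.
        At 4: go left to 3.
          3 is a leaf — visit 3.
        Visit 4.
        At 4: go right to 25.
          25 is a leaf — visit 25.
      Visit 38.
      At 38: no right child.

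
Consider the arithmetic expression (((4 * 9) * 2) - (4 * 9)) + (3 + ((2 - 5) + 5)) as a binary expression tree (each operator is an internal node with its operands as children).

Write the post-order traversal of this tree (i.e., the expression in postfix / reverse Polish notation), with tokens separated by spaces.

Post-order on an expression tree gives postfix notation: for each operator, emit left operand, right operand, then the operator.

4 9 * 2 * 4 9 * - 3 2 5 - 5 + + +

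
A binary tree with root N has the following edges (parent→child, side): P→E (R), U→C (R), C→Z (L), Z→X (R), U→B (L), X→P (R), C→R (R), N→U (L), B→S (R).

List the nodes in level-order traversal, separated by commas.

N, U, B, C, S, Z, R, X, P, E

Level-order visits nodes level by level from the root, left to right within each level.
Level 0: N
Level 1: U
Level 2: B, C
Level 3: S, Z, R
Level 4: X
Level 5: P
Level 6: E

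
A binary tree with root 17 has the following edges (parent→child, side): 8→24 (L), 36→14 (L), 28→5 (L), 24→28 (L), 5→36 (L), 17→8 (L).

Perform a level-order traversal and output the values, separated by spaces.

17 8 24 28 5 36 14

Level-order visits nodes level by level from the root, left to right within each level.
Level 0: 17
Level 1: 8
Level 2: 24
Level 3: 28
Level 4: 5
Level 5: 36
Level 6: 14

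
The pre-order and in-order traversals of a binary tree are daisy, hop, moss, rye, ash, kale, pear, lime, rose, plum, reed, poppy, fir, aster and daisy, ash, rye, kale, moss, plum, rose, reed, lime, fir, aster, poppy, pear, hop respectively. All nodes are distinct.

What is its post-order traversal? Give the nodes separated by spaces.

The first element of pre-order is the root; it splits in-order into left and right subtrees.
Root daisy: left subtree has 0 nodes { }, right has 13 {ash, rye, kale, moss, plum, rose, reed, lime, fir, aster, poppy, pear, hop}.
  Root hop: left subtree has 12 nodes {ash, rye, kale, moss, plum, rose, reed, lime, fir, aster, poppy, pear}, right has 0 { }.
    Root moss: left subtree has 3 nodes {ash, rye, kale}, right has 8 {plum, rose, reed, lime, fir, aster, poppy, pear}.
      Root rye: left subtree has 1 node {ash}, right has 1 {kale}.
      Root pear: left subtree has 7 nodes {plum, rose, reed, lime, fir, aster, poppy}, right has 0 { }.
        Root lime: left subtree has 3 nodes {plum, rose, reed}, right has 3 {fir, aster, poppy}.
          Root rose: left subtree has 1 node {plum}, right has 1 {reed}.
          Root poppy: left subtree has 2 nodes {fir, aster}, right has 0 { }.
            Root fir: left subtree has 0 nodes { }, right has 1 {aster}.

ash kale rye plum reed rose aster fir poppy lime pear moss hop daisy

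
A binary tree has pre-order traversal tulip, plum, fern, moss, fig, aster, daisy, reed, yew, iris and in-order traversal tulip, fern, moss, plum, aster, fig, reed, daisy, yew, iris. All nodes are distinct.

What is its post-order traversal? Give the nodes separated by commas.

The first element of pre-order is the root; it splits in-order into left and right subtrees.
Root tulip: left subtree has 0 nodes { }, right has 9 {fern, moss, plum, aster, fig, reed, daisy, yew, iris}.
  Root plum: left subtree has 2 nodes {fern, moss}, right has 6 {aster, fig, reed, daisy, yew, iris}.
    Root fern: left subtree has 0 nodes { }, right has 1 {moss}.
    Root fig: left subtree has 1 node {aster}, right has 4 {reed, daisy, yew, iris}.
      Root daisy: left subtree has 1 node {reed}, right has 2 {yew, iris}.
        Root yew: left subtree has 0 nodes { }, right has 1 {iris}.

moss, fern, aster, reed, iris, yew, daisy, fig, plum, tulip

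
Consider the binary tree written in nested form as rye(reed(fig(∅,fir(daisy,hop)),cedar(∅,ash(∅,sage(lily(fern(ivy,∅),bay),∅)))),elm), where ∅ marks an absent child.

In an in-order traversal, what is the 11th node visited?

In-order visits the left subtree, then the node, then the right subtree.
At rye: go left to reed.
  At reed: go left to fig.
    At fig: no left child.
    Visit fig.
    At fig: go right to fir.
      At fir: go left to daisy.
        daisy is a leaf — visit daisy.
      Visit fir.
      At fir: go right to hop.
        hop is a leaf — visit hop.
  Visit reed.
  At reed: go right to cedar.
    At cedar: no left child.
    Visit cedar.
    At cedar: go right to ash.
      At ash: no left child.
      Visit ash.
      At ash: go right to sage.
        At sage: go left to lily.
          At lily: go left to fern.
            At fern: go left to ivy.
              ivy is a leaf — visit ivy.
            Visit fern.
            At fern: no right child.
          Visit lily.
          At lily: go right to bay.
            bay is a leaf — visit bay.
        Visit sage.
        At sage: no right child.
Visit rye.
At rye: go right to elm.
  elm is a leaf — visit elm.
Full in-order sequence: fig, daisy, fir, hop, reed, cedar, ash, ivy, fern, lily, bay, sage, rye, elm.

bay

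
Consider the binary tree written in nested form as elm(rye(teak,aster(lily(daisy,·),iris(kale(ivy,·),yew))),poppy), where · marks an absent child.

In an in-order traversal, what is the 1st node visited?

In-order visits the left subtree, then the node, then the right subtree.
At elm: go left to rye.
  At rye: go left to teak.
    teak is a leaf — visit teak.
  Visit rye.
  At rye: go right to aster.
    At aster: go left to lily.
      At lily: go left to daisy.
        daisy is a leaf — visit daisy.
      Visit lily.
      At lily: no right child.
    Visit aster.
    At aster: go right to iris.
      At iris: go left to kale.
        At kale: go left to ivy.
          ivy is a leaf — visit ivy.
        Visit kale.
        At kale: no right child.
      Visit iris.
      At iris: go right to yew.
        yew is a leaf — visit yew.
Visit elm.
At elm: go right to poppy.
  poppy is a leaf — visit poppy.
Full in-order sequence: teak, rye, daisy, lily, aster, ivy, kale, iris, yew, elm, poppy.

teak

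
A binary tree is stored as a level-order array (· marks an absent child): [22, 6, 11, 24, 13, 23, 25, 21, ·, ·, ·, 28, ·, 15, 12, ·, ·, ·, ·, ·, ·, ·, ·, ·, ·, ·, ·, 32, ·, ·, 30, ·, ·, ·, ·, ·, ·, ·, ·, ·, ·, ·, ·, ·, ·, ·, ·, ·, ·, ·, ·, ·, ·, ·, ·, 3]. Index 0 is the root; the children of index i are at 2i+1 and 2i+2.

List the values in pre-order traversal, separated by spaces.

Pre-order visits the node, then its left subtree, then its right subtree.
Visit 22.
At 22: go left to 6.
  Visit 6.
  At 6: go left to 24.
    Visit 24.
    At 24: go left to 21.
      21 is a leaf — visit 21.
    At 24: no right child.
  At 6: go right to 13.
    13 is a leaf — visit 13.
At 22: go right to 11.
  Visit 11.
  At 11: go left to 23.
    Visit 23.
    At 23: go left to 28.
      28 is a leaf — visit 28.
    At 23: no right child.
  At 11: go right to 25.
    Visit 25.
    At 25: go left to 15.
      Visit 15.
      At 15: go left to 32.
        Visit 32.
        At 32: go left to 3.
          3 is a leaf — visit 3.
        At 32: no right child.
      At 15: no right child.
    At 25: go right to 12.
      Visit 12.
      At 12: no left child.
      At 12: go right to 30.
        30 is a leaf — visit 30.

22 6 24 21 13 11 23 28 25 15 32 3 12 30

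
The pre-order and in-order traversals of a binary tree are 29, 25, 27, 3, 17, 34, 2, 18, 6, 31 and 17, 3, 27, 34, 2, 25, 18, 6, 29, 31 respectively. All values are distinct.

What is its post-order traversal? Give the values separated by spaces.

The first element of pre-order is the root; it splits in-order into left and right subtrees.
Root 29: left subtree has 8 nodes {17, 3, 27, 34, 2, 25, 18, 6}, right has 1 {31}.
  Root 25: left subtree has 5 nodes {17, 3, 27, 34, 2}, right has 2 {18, 6}.
    Root 27: left subtree has 2 nodes {17, 3}, right has 2 {34, 2}.
      Root 3: left subtree has 1 node {17}, right has 0 { }.
      Root 34: left subtree has 0 nodes { }, right has 1 {2}.
    Root 18: left subtree has 0 nodes { }, right has 1 {6}.

17 3 2 34 27 6 18 25 31 29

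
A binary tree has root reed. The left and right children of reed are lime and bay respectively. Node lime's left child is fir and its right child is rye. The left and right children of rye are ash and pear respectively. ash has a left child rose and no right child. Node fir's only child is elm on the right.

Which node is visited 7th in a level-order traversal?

ash

Level-order visits nodes level by level from the root, left to right within each level.
Level 0: reed
Level 1: lime, bay
Level 2: fir, rye
Level 3: elm, ash, pear
Level 4: rose
Full level-order sequence: reed, lime, bay, fir, rye, elm, ash, pear, rose.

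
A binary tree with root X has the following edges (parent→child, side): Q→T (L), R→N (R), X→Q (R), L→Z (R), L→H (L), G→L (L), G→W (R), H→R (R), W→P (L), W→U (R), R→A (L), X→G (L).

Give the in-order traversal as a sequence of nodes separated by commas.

In-order visits the left subtree, then the node, then the right subtree.
At X: go left to G.
  At G: go left to L.
    At L: go left to H.
      At H: no left child.
      Visit H.
      At H: go right to R.
        At R: go left to A.
          A is a leaf — visit A.
        Visit R.
        At R: go right to N.
          N is a leaf — visit N.
    Visit L.
    At L: go right to Z.
      Z is a leaf — visit Z.
  Visit G.
  At G: go right to W.
    At W: go left to P.
      P is a leaf — visit P.
    Visit W.
    At W: go right to U.
      U is a leaf — visit U.
Visit X.
At X: go right to Q.
  At Q: go left to T.
    T is a leaf — visit T.
  Visit Q.
  At Q: no right child.

H, A, R, N, L, Z, G, P, W, U, X, T, Q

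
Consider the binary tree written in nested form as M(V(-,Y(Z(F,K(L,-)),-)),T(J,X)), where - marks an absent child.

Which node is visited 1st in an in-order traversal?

V

In-order visits the left subtree, then the node, then the right subtree.
At M: go left to V.
  At V: no left child.
  Visit V.
  At V: go right to Y.
    At Y: go left to Z.
      At Z: go left to F.
        F is a leaf — visit F.
      Visit Z.
      At Z: go right to K.
        At K: go left to L.
          L is a leaf — visit L.
        Visit K.
        At K: no right child.
    Visit Y.
    At Y: no right child.
Visit M.
At M: go right to T.
  At T: go left to J.
    J is a leaf — visit J.
  Visit T.
  At T: go right to X.
    X is a leaf — visit X.
Full in-order sequence: V, F, Z, L, K, Y, M, J, T, X.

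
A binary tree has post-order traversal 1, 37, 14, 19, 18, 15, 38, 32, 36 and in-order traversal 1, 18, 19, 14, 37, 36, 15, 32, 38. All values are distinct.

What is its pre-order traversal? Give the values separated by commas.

The last element of post-order is the root; it splits in-order into left and right subtrees.
Root 36: left subtree has 5 nodes {1, 18, 19, 14, 37}, right has 3 {15, 32, 38}.
  Root 18: left subtree has 1 node {1}, right has 3 {19, 14, 37}.
    Root 19: left subtree has 0 nodes { }, right has 2 {14, 37}.
      Root 14: left subtree has 0 nodes { }, right has 1 {37}.
  Root 32: left subtree has 1 node {15}, right has 1 {38}.

36, 18, 1, 19, 14, 37, 32, 15, 38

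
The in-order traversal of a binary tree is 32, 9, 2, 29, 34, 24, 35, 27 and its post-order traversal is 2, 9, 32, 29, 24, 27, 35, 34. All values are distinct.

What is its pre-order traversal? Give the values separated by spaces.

The last element of post-order is the root; it splits in-order into left and right subtrees.
Root 34: left subtree has 4 nodes {32, 9, 2, 29}, right has 3 {24, 35, 27}.
  Root 29: left subtree has 3 nodes {32, 9, 2}, right has 0 { }.
    Root 32: left subtree has 0 nodes { }, right has 2 {9, 2}.
      Root 9: left subtree has 0 nodes { }, right has 1 {2}.
  Root 35: left subtree has 1 node {24}, right has 1 {27}.

34 29 32 9 2 35 24 27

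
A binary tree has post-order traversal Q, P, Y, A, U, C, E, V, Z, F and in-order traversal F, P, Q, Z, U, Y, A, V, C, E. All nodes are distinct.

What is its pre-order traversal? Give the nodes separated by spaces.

F Z P Q V U A Y E C

The last element of post-order is the root; it splits in-order into left and right subtrees.
Root F: left subtree has 0 nodes { }, right has 9 {P, Q, Z, U, Y, A, V, C, E}.
  Root Z: left subtree has 2 nodes {P, Q}, right has 6 {U, Y, A, V, C, E}.
    Root P: left subtree has 0 nodes { }, right has 1 {Q}.
    Root V: left subtree has 3 nodes {U, Y, A}, right has 2 {C, E}.
      Root U: left subtree has 0 nodes { }, right has 2 {Y, A}.
        Root A: left subtree has 1 node {Y}, right has 0 { }.
      Root E: left subtree has 1 node {C}, right has 0 { }.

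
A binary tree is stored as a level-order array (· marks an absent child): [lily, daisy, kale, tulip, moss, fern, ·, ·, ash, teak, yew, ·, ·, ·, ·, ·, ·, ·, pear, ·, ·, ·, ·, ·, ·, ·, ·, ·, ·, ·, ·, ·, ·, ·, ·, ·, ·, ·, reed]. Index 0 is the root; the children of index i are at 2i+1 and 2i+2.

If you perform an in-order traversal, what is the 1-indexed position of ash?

2

In-order visits the left subtree, then the node, then the right subtree.
At lily: go left to daisy.
  At daisy: go left to tulip.
    At tulip: no left child.
    Visit tulip.
    At tulip: go right to ash.
      At ash: no left child.
      Visit ash.
      At ash: go right to pear.
        At pear: no left child.
        Visit pear.
        At pear: go right to reed.
          reed is a leaf — visit reed.
  Visit daisy.
  At daisy: go right to moss.
    At moss: go left to teak.
      teak is a leaf — visit teak.
    Visit moss.
    At moss: go right to yew.
      yew is a leaf — visit yew.
Visit lily.
At lily: go right to kale.
  At kale: go left to fern.
    fern is a leaf — visit fern.
  Visit kale.
  At kale: no right child.
Full in-order sequence: tulip, ash, pear, reed, daisy, teak, moss, yew, lily, fern, kale.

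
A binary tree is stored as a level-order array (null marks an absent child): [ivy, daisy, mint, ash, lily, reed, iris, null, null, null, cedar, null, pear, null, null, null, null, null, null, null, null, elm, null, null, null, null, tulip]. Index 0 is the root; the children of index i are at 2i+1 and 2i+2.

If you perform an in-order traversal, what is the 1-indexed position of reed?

In-order visits the left subtree, then the node, then the right subtree.
At ivy: go left to daisy.
  At daisy: go left to ash.
    ash is a leaf — visit ash.
  Visit daisy.
  At daisy: go right to lily.
    At lily: no left child.
    Visit lily.
    At lily: go right to cedar.
      At cedar: go left to elm.
        elm is a leaf — visit elm.
      Visit cedar.
      At cedar: no right child.
Visit ivy.
At ivy: go right to mint.
  At mint: go left to reed.
    At reed: no left child.
    Visit reed.
    At reed: go right to pear.
      At pear: no left child.
      Visit pear.
      At pear: go right to tulip.
        tulip is a leaf — visit tulip.
  Visit mint.
  At mint: go right to iris.
    iris is a leaf — visit iris.
Full in-order sequence: ash, daisy, lily, elm, cedar, ivy, reed, pear, tulip, mint, iris.

7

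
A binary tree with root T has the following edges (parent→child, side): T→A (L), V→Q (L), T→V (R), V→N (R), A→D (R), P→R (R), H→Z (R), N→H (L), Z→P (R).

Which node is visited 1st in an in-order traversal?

In-order visits the left subtree, then the node, then the right subtree.
At T: go left to A.
  At A: no left child.
  Visit A.
  At A: go right to D.
    D is a leaf — visit D.
Visit T.
At T: go right to V.
  At V: go left to Q.
    Q is a leaf — visit Q.
  Visit V.
  At V: go right to N.
    At N: go left to H.
      At H: no left child.
      Visit H.
      At H: go right to Z.
        At Z: no left child.
        Visit Z.
        At Z: go right to P.
          At P: no left child.
          Visit P.
          At P: go right to R.
            R is a leaf — visit R.
    Visit N.
    At N: no right child.
Full in-order sequence: A, D, T, Q, V, H, Z, P, R, N.

A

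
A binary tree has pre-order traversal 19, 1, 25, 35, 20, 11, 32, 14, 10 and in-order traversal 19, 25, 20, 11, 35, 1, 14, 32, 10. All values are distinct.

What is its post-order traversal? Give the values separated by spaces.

11 20 35 25 14 10 32 1 19

The first element of pre-order is the root; it splits in-order into left and right subtrees.
Root 19: left subtree has 0 nodes { }, right has 8 {25, 20, 11, 35, 1, 14, 32, 10}.
  Root 1: left subtree has 4 nodes {25, 20, 11, 35}, right has 3 {14, 32, 10}.
    Root 25: left subtree has 0 nodes { }, right has 3 {20, 11, 35}.
      Root 35: left subtree has 2 nodes {20, 11}, right has 0 { }.
        Root 20: left subtree has 0 nodes { }, right has 1 {11}.
    Root 32: left subtree has 1 node {14}, right has 1 {10}.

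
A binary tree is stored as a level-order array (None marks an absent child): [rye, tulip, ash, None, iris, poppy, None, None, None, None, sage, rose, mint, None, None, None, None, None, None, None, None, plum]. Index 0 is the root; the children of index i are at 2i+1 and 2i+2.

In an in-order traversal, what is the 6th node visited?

In-order visits the left subtree, then the node, then the right subtree.
At rye: go left to tulip.
  At tulip: no left child.
  Visit tulip.
  At tulip: go right to iris.
    At iris: no left child.
    Visit iris.
    At iris: go right to sage.
      At sage: go left to plum.
        plum is a leaf — visit plum.
      Visit sage.
      At sage: no right child.
Visit rye.
At rye: go right to ash.
  At ash: go left to poppy.
    At poppy: go left to rose.
      rose is a leaf — visit rose.
    Visit poppy.
    At poppy: go right to mint.
      mint is a leaf — visit mint.
  Visit ash.
  At ash: no right child.
Full in-order sequence: tulip, iris, plum, sage, rye, rose, poppy, mint, ash.

rose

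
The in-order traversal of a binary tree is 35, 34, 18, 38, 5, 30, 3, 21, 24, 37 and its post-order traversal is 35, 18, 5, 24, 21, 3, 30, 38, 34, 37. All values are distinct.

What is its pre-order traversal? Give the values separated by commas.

The last element of post-order is the root; it splits in-order into left and right subtrees.
Root 37: left subtree has 9 nodes {35, 34, 18, 38, 5, 30, 3, 21, 24}, right has 0 { }.
  Root 34: left subtree has 1 node {35}, right has 7 {18, 38, 5, 30, 3, 21, 24}.
    Root 38: left subtree has 1 node {18}, right has 5 {5, 30, 3, 21, 24}.
      Root 30: left subtree has 1 node {5}, right has 3 {3, 21, 24}.
        Root 3: left subtree has 0 nodes { }, right has 2 {21, 24}.
          Root 21: left subtree has 0 nodes { }, right has 1 {24}.

37, 34, 35, 38, 18, 30, 5, 3, 21, 24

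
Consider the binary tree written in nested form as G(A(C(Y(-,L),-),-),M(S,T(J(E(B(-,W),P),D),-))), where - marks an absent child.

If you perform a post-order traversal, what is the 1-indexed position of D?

Post-order visits the left subtree, then the right subtree, then the node.
At G: go left to A.
  At A: go left to C.
    At C: go left to Y.
      At Y: no left child.
      At Y: go right to L.
        L is a leaf — visit L.
      Visit Y.
    At C: no right child.
    Visit C.
  At A: no right child.
  Visit A.
At G: go right to M.
  At M: go left to S.
    S is a leaf — visit S.
  At M: go right to T.
    At T: go left to J.
      At J: go left to E.
        At E: go left to B.
          At B: no left child.
          At B: go right to W.
            W is a leaf — visit W.
          Visit B.
        At E: go right to P.
          P is a leaf — visit P.
        Visit E.
      At J: go right to D.
        D is a leaf — visit D.
      Visit J.
    At T: no right child.
    Visit T.
  Visit M.
Visit G.
Full post-order sequence: L, Y, C, A, S, W, B, P, E, D, J, T, M, G.

10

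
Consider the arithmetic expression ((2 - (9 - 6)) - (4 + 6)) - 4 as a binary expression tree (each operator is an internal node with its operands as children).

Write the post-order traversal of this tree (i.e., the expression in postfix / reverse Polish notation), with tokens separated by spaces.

2 9 6 - - 4 6 + - 4 -

Post-order on an expression tree gives postfix notation: for each operator, emit left operand, right operand, then the operator.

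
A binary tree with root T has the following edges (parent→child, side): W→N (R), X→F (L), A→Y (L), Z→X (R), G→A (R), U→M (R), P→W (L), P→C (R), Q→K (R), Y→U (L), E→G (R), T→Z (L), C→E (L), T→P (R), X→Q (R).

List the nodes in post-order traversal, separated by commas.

Post-order visits the left subtree, then the right subtree, then the node.
At T: go left to Z.
  At Z: no left child.
  At Z: go right to X.
    At X: go left to F.
      F is a leaf — visit F.
    At X: go right to Q.
      At Q: no left child.
      At Q: go right to K.
        K is a leaf — visit K.
      Visit Q.
    Visit X.
  Visit Z.
At T: go right to P.
  At P: go left to W.
    At W: no left child.
    At W: go right to N.
      N is a leaf — visit N.
    Visit W.
  At P: go right to C.
    At C: go left to E.
      At E: no left child.
      At E: go right to G.
        At G: no left child.
        At G: go right to A.
          At A: go left to Y.
            At Y: go left to U.
              At U: no left child.
              At U: go right to M.
                M is a leaf — visit M.
              Visit U.
            At Y: no right child.
            Visit Y.
          At A: no right child.
          Visit A.
        Visit G.
      Visit E.
    At C: no right child.
    Visit C.
  Visit P.
Visit T.

F, K, Q, X, Z, N, W, M, U, Y, A, G, E, C, P, T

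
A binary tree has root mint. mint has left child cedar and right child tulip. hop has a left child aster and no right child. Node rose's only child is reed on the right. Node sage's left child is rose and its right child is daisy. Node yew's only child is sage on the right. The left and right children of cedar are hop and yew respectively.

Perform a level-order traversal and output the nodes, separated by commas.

Level-order visits nodes level by level from the root, left to right within each level.
Level 0: mint
Level 1: cedar, tulip
Level 2: hop, yew
Level 3: aster, sage
Level 4: rose, daisy
Level 5: reed

mint, cedar, tulip, hop, yew, aster, sage, rose, daisy, reed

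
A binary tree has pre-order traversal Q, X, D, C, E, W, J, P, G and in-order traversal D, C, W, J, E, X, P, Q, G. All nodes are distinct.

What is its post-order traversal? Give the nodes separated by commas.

The first element of pre-order is the root; it splits in-order into left and right subtrees.
Root Q: left subtree has 7 nodes {D, C, W, J, E, X, P}, right has 1 {G}.
  Root X: left subtree has 5 nodes {D, C, W, J, E}, right has 1 {P}.
    Root D: left subtree has 0 nodes { }, right has 4 {C, W, J, E}.
      Root C: left subtree has 0 nodes { }, right has 3 {W, J, E}.
        Root E: left subtree has 2 nodes {W, J}, right has 0 { }.
          Root W: left subtree has 0 nodes { }, right has 1 {J}.

J, W, E, C, D, P, X, G, Q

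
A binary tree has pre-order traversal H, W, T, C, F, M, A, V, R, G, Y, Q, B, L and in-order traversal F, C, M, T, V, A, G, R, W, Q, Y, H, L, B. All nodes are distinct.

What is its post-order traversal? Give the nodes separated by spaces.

F M C V G R A T Q Y W L B H

The first element of pre-order is the root; it splits in-order into left and right subtrees.
Root H: left subtree has 11 nodes {F, C, M, T, V, A, G, R, W, Q, Y}, right has 2 {L, B}.
  Root W: left subtree has 8 nodes {F, C, M, T, V, A, G, R}, right has 2 {Q, Y}.
    Root T: left subtree has 3 nodes {F, C, M}, right has 4 {V, A, G, R}.
      Root C: left subtree has 1 node {F}, right has 1 {M}.
      Root A: left subtree has 1 node {V}, right has 2 {G, R}.
        Root R: left subtree has 1 node {G}, right has 0 { }.
    Root Y: left subtree has 1 node {Q}, right has 0 { }.
  Root B: left subtree has 1 node {L}, right has 0 { }.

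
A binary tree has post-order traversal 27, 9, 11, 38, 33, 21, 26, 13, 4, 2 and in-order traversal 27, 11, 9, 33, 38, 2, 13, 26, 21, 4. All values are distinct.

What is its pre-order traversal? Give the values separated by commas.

2, 33, 11, 27, 9, 38, 4, 13, 26, 21

The last element of post-order is the root; it splits in-order into left and right subtrees.
Root 2: left subtree has 5 nodes {27, 11, 9, 33, 38}, right has 4 {13, 26, 21, 4}.
  Root 33: left subtree has 3 nodes {27, 11, 9}, right has 1 {38}.
    Root 11: left subtree has 1 node {27}, right has 1 {9}.
  Root 4: left subtree has 3 nodes {13, 26, 21}, right has 0 { }.
    Root 13: left subtree has 0 nodes { }, right has 2 {26, 21}.
      Root 26: left subtree has 0 nodes { }, right has 1 {21}.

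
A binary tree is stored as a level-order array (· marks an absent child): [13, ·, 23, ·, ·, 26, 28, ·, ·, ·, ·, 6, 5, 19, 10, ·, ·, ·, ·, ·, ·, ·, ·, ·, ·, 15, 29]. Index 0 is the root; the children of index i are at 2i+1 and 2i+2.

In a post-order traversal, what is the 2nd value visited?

15

Post-order visits the left subtree, then the right subtree, then the node.
At 13: no left child.
At 13: go right to 23.
  At 23: go left to 26.
    At 26: go left to 6.
      6 is a leaf — visit 6.
    At 26: go right to 5.
      At 5: go left to 15.
        15 is a leaf — visit 15.
      At 5: go right to 29.
        29 is a leaf — visit 29.
      Visit 5.
    Visit 26.
  At 23: go right to 28.
    At 28: go left to 19.
      19 is a leaf — visit 19.
    At 28: go right to 10.
      10 is a leaf — visit 10.
    Visit 28.
  Visit 23.
Visit 13.
Full post-order sequence: 6, 15, 29, 5, 26, 19, 10, 28, 23, 13.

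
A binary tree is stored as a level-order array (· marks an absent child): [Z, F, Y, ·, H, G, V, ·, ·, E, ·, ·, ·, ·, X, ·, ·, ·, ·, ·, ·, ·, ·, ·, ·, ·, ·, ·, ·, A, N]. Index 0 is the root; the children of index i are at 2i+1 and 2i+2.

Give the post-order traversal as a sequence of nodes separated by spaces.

Post-order visits the left subtree, then the right subtree, then the node.
At Z: go left to F.
  At F: no left child.
  At F: go right to H.
    At H: go left to E.
      E is a leaf — visit E.
    At H: no right child.
    Visit H.
  Visit F.
At Z: go right to Y.
  At Y: go left to G.
    G is a leaf — visit G.
  At Y: go right to V.
    At V: no left child.
    At V: go right to X.
      At X: go left to A.
        A is a leaf — visit A.
      At X: go right to N.
        N is a leaf — visit N.
      Visit X.
    Visit V.
  Visit Y.
Visit Z.

E H F G A N X V Y Z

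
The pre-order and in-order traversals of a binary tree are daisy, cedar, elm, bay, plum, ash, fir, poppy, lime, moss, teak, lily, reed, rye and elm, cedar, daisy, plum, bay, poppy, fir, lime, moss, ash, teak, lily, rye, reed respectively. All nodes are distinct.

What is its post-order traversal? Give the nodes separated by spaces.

The first element of pre-order is the root; it splits in-order into left and right subtrees.
Root daisy: left subtree has 2 nodes {elm, cedar}, right has 11 {plum, bay, poppy, fir, lime, moss, ash, teak, lily, rye, reed}.
  Root cedar: left subtree has 1 node {elm}, right has 0 { }.
  Root bay: left subtree has 1 node {plum}, right has 9 {poppy, fir, lime, moss, ash, teak, lily, rye, reed}.
    Root ash: left subtree has 4 nodes {poppy, fir, lime, moss}, right has 4 {teak, lily, rye, reed}.
      Root fir: left subtree has 1 node {poppy}, right has 2 {lime, moss}.
        Root lime: left subtree has 0 nodes { }, right has 1 {moss}.
      Root teak: left subtree has 0 nodes { }, right has 3 {lily, rye, reed}.
        Root lily: left subtree has 0 nodes { }, right has 2 {rye, reed}.
          Root reed: left subtree has 1 node {rye}, right has 0 { }.

elm cedar plum poppy moss lime fir rye reed lily teak ash bay daisy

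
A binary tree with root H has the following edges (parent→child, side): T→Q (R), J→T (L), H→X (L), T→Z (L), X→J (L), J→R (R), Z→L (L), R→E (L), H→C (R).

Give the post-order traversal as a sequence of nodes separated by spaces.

L Z Q T E R J X C H

Post-order visits the left subtree, then the right subtree, then the node.
At H: go left to X.
  At X: go left to J.
    At J: go left to T.
      At T: go left to Z.
        At Z: go left to L.
          L is a leaf — visit L.
        At Z: no right child.
        Visit Z.
      At T: go right to Q.
        Q is a leaf — visit Q.
      Visit T.
    At J: go right to R.
      At R: go left to E.
        E is a leaf — visit E.
      At R: no right child.
      Visit R.
    Visit J.
  At X: no right child.
  Visit X.
At H: go right to C.
  C is a leaf — visit C.
Visit H.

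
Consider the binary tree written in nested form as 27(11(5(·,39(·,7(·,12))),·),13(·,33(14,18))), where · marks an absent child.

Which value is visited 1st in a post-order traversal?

Post-order visits the left subtree, then the right subtree, then the node.
At 27: go left to 11.
  At 11: go left to 5.
    At 5: no left child.
    At 5: go right to 39.
      At 39: no left child.
      At 39: go right to 7.
        At 7: no left child.
        At 7: go right to 12.
          12 is a leaf — visit 12.
        Visit 7.
      Visit 39.
    Visit 5.
  At 11: no right child.
  Visit 11.
At 27: go right to 13.
  At 13: no left child.
  At 13: go right to 33.
    At 33: go left to 14.
      14 is a leaf — visit 14.
    At 33: go right to 18.
      18 is a leaf — visit 18.
    Visit 33.
  Visit 13.
Visit 27.
Full post-order sequence: 12, 7, 39, 5, 11, 14, 18, 33, 13, 27.

12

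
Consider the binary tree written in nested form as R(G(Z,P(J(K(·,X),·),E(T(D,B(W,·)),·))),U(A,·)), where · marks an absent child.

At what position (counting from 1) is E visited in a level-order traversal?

Level-order visits nodes level by level from the root, left to right within each level.
Level 0: R
Level 1: G, U
Level 2: Z, P, A
Level 3: J, E
Level 4: K, T
Level 5: X, D, B
Level 6: W
Full level-order sequence: R, G, U, Z, P, A, J, E, K, T, X, D, B, W.

8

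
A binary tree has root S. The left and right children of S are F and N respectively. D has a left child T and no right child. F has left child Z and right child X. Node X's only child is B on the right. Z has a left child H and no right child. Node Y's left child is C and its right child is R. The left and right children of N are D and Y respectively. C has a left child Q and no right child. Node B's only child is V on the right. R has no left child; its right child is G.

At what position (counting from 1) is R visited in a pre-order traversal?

Pre-order visits the node, then its left subtree, then its right subtree.
Visit S.
At S: go left to F.
  Visit F.
  At F: go left to Z.
    Visit Z.
    At Z: go left to H.
      H is a leaf — visit H.
    At Z: no right child.
  At F: go right to X.
    Visit X.
    At X: no left child.
    At X: go right to B.
      Visit B.
      At B: no left child.
      At B: go right to V.
        V is a leaf — visit V.
At S: go right to N.
  Visit N.
  At N: go left to D.
    Visit D.
    At D: go left to T.
      T is a leaf — visit T.
    At D: no right child.
  At N: go right to Y.
    Visit Y.
    At Y: go left to C.
      Visit C.
      At C: go left to Q.
        Q is a leaf — visit Q.
      At C: no right child.
    At Y: go right to R.
      Visit R.
      At R: no left child.
      At R: go right to G.
        G is a leaf — visit G.
Full pre-order sequence: S, F, Z, H, X, B, V, N, D, T, Y, C, Q, R, G.

14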